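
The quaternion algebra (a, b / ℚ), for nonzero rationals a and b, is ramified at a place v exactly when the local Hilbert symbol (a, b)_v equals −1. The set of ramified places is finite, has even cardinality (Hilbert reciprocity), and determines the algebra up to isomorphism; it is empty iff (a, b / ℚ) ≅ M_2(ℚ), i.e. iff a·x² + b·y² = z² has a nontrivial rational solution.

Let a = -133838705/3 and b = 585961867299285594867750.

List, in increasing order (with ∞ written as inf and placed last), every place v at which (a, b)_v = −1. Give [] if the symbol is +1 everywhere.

[2, 7]

(a, b) ≡ (-19635, 2310) mod (ℚ^×)²; places V = {2, 3, 5, 7, 11, 13, 17, ∞}.
(a,b)_3: α=-1, u≡1; β=1, v≡2 (mod 3); (1|3)=+1, (2|3)=-1; sign (−1)^1·+1^1·-1^-1 = +1.
(a,b)_2: α=0, β=1; u≡5, v≡3 (mod 8); ε(u)ε(v)=0·1, αω(v)=0·1, βω(u)=1·1; sum ≡ 1  ⇒  -1.
(a,b)_11: α=3, u≡6; β=7, v≡9 (mod 11); (6|11)=-1, (9|11)=+1; sign (−1)^1·-1^7·+1^3 = +1.
(a,b)_5: α=1, u≡3; β=3, v≡2 (mod 5); (3|5)=-1, (2|5)=-1; sign (−1)^0·-1^3·-1^1 = +1.
(a,b)_13: α=2, u≡5; β=4, v≡1 (mod 13); (5|13)=-1, (1|13)=+1; sign (−1)^0·-1^4·+1^2 = +1.
(a,b)_∞: sgn(-19635)=−, sgn(2310)=+, so +1.
(a,b)_7: α=1, u≡2; β=5, v≡2 (mod 7); (2|7)=+1, (2|7)=+1; sign (−1)^1·+1^5·+1^1 = -1.
(a,b)_17: α=1, u≡13; β=4, v≡15 (mod 17); (13|17)=+1, (15|17)=+1; sign (−1)^0·+1^4·+1^1 = +1.
|Ram(-19635, 2310)| = 2, even; anisotropic at {2, 7}.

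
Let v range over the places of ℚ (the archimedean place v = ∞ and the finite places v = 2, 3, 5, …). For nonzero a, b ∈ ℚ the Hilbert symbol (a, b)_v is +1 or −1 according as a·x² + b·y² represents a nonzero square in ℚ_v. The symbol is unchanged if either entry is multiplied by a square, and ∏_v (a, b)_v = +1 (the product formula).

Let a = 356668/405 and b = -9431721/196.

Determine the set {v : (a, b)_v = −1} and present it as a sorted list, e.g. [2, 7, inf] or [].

Mod squares: a ≡ 1235, b ≡ -689. Check v ∈ {∞, 2, 3, 5, 7, 13, 19, 53}.
v=∞: 1235 > 0 and -689 < 0  ⇒  (a,b)_∞ = +1.
v=2: v_2(a)=2, v_2(b)=-2; units ≡ 3, 7 (mod 8); ε·ε+αω+βω = 1·1+2·0+-2·1 ≡ 1  ⇒  (a,b)_2 = -1.
v=19: a=19^3·(≡15), b=19^0·(≡2) mod 19; (15|19)=-1, (2|19)=-1; (−1)^{3·0·9}·(-1)^0·(-1)^3 = -1.
v=53: a=53^0·(≡43), b=53^1·(≡42) mod 53; (43|53)=+1, (42|53)=+1; (−1)^{0·1·26}·(+1)^1·(+1)^0 = +1.
v=3: a=3^-4·(≡2), b=3^4·(≡1) mod 3; (2|3)=-1, (1|3)=+1; (−1)^{-4·4·1}·(-1)^4·(+1)^-4 = +1.
v=7: a=7^0·(≡3), b=7^-2·(≡4) mod 7; (3|7)=-1, (4|7)=+1; (−1)^{0·-2·3}·(-1)^-2·(+1)^0 = +1.
v=5: a=5^-1·(≡3), b=5^0·(≡4) mod 5; (3|5)=-1, (4|5)=+1; (−1)^{-1·0·2}·(-1)^0·(+1)^-1 = +1.
v=13: a=13^1·(≡3), b=13^3·(≡10) mod 13; (3|13)=+1, (10|13)=+1; (−1)^{1·3·6}·(+1)^3·(+1)^1 = +1.
|Ram(1235, -689)| = 2, even; anisotropic at {2, 19}.

[2, 19]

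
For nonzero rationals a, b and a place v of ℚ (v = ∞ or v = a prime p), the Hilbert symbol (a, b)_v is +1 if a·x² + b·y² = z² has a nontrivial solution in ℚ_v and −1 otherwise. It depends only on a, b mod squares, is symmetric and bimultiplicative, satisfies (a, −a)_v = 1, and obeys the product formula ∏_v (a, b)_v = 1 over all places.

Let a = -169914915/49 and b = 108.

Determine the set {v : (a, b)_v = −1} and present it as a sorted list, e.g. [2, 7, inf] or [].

Mod squares: a ≡ -2097715, b ≡ 3. Check v ∈ {∞, 2, 3, 5, 7, 17, 23, 29, 37}.
v=17: a=17^1·(≡16), b=17^0·(≡6) mod 17; (16|17)=+1, (6|17)=-1; (−1)^{1·0·8}·(+1)^0·(-1)^1 = -1.
v=3: a=3^4·(≡2), b=3^3·(≡1) mod 3; (2|3)=-1, (1|3)=+1; (−1)^{4·3·1}·(-1)^3·(+1)^4 = -1.
v=2: v_2(a)=0, v_2(b)=2; units ≡ 5, 3 (mod 8); ε·ε+αω+βω = 0·1+0·1+2·1 ≡ 0  ⇒  (a,b)_2 = +1.
v=7: a=7^-2·(≡5), b=7^0·(≡3) mod 7; (5|7)=-1, (3|7)=-1; (−1)^{-2·0·3}·(-1)^0·(-1)^-2 = +1.
v=29: a=29^1·(≡23), b=29^0·(≡21) mod 29; (23|29)=+1, (21|29)=-1; (−1)^{1·0·14}·(+1)^0·(-1)^1 = -1.
v=5: a=5^1·(≡3), b=5^0·(≡3) mod 5; (3|5)=-1, (3|5)=-1; (−1)^{1·0·2}·(-1)^0·(-1)^1 = -1.
v=37: a=37^1·(≡9), b=37^0·(≡34) mod 37; (9|37)=+1, (34|37)=+1; (−1)^{1·0·18}·(+1)^0·(+1)^1 = +1.
v=∞: -2097715 < 0 and 3 > 0  ⇒  (a,b)_∞ = +1.
v=23: a=23^1·(≡6), b=23^0·(≡16) mod 23; (6|23)=+1, (16|23)=+1; (−1)^{1·0·11}·(+1)^0·(+1)^1 = +1.
Ram(-2097715, 3) = {3, 5, 17, 29}; no ℚ_3-point on the conic.

[3, 5, 17, 29]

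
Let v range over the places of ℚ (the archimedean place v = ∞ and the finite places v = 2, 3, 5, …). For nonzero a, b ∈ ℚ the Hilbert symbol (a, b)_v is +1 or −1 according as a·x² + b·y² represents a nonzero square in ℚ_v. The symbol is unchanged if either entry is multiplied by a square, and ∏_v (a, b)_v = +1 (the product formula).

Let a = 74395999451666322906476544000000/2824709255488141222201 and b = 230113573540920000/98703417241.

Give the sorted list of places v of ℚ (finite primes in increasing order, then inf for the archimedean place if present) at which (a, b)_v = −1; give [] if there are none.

[2, 31]

(a, b) ≡ (31, 43) mod (ℚ^×)²; places V = {2, 3, 5, 7, 11, 13, 19, 23, 31, 43, ∞}.
(a,b)_43: α=2, u≡4; β=1, v≡41 (mod 43); (4|43)=+1, (41|43)=+1; sign (−1)^0·+1^1·+1^2 = +1.
(a,b)_7: α=-2, u≡3; β=0, v≡4 (mod 7); (3|7)=-1, (4|7)=+1; sign (−1)^0·-1^0·+1^-2 = +1.
(a,b)_31: α=3, u≡8; β=2, v≡23 (mod 31); (8|31)=+1, (23|31)=-1; sign (−1)^0·+1^2·-1^3 = -1.
(a,b)_19: α=4, u≡3; β=2, v≡9 (mod 19); (3|19)=-1, (9|19)=+1; sign (−1)^0·-1^2·+1^4 = +1.
(a,b)_23: α=2, u≡6; β=2, v≡17 (mod 23); (6|23)=+1, (17|23)=-1; sign (−1)^0·+1^2·-1^2 = +1.
(a,b)_3: α=14, u≡1; β=6, v≡1 (mod 3); (1|3)=+1, (1|3)=+1; sign (−1)^0·+1^6·+1^14 = +1.
(a,b)_11: α=-4, u≡9; β=-2, v≡10 (mod 11); (9|11)=+1, (10|11)=-1; sign (−1)^0·+1^-2·-1^-4 = +1.
(a,b)_5: α=6, u≡1; β=4, v≡2 (mod 5); (1|5)=+1, (2|5)=-1; sign (−1)^0·+1^4·-1^6 = +1.
(a,b)_2: α=18, β=6; u≡7, v≡3 (mod 8); ε(u)ε(v)=1·1, αω(v)=18·1, βω(u)=6·0; sum ≡ 1  ⇒  -1.
(a,b)_13: α=-14, u≡6; β=-8, v≡12 (mod 13); (6|13)=-1, (12|13)=+1; sign (−1)^0·-1^-8·+1^-14 = +1.
(a,b)_∞: sgn(31)=+, sgn(43)=+, so +1.
|Ram(31, 43)| = 2, even; anisotropic at {2, 31}.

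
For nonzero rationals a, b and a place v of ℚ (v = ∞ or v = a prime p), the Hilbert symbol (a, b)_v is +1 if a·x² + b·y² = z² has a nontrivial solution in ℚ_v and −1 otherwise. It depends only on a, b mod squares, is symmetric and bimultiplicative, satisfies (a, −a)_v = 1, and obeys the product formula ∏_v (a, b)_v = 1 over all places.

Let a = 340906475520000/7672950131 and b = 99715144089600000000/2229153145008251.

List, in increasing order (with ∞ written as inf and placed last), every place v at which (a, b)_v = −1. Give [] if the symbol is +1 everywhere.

Mod squares: a ≡ 418, b ≡ 5434. Check v ∈ {∞, 2, 3, 5, 7, 11, 13, 19}.
v=11: a=11^-3·(≡3), b=11^-5·(≡10) mod 11; (3|11)=+1, (10|11)=-1; (−1)^{-3·-5·5}·(+1)^-5·(-1)^-3 = +1.
v=2: v_2(a)=21, v_2(b)=23; units ≡ 1, 5 (mod 8); ε·ε+αω+βω = 0·0+21·1+23·0 ≡ 1  ⇒  (a,b)_2 = -1.
v=3: a=3^4·(≡1), b=3^6·(≡1) mod 3; (1|3)=+1, (1|3)=+1; (−1)^{4·6·1}·(+1)^6·(+1)^4 = +1.
v=5: a=5^4·(≡2), b=5^8·(≡1) mod 5; (2|5)=-1, (1|5)=+1; (−1)^{4·8·2}·(-1)^8·(+1)^4 = +1.
v=13: a=13^2·(≡6), b=13^3·(≡6) mod 13; (6|13)=-1, (6|13)=-1; (−1)^{2·3·6}·(-1)^3·(-1)^2 = -1.
v=∞: 418 > 0 and 5434 > 0  ⇒  (a,b)_∞ = +1.
v=19: a=19^1·(≡18), b=19^1·(≡16) mod 19; (18|19)=-1, (16|19)=+1; (−1)^{1·1·9}·(-1)^1·(+1)^1 = +1.
v=7: a=7^-8·(≡5), b=7^-12·(≡2) mod 7; (5|7)=-1, (2|7)=+1; (−1)^{-8·-12·3}·(-1)^-12·(+1)^-8 = +1.
(418, 5434 / ℚ) ramifies at {2, 13}: a division algebra.

[2, 13]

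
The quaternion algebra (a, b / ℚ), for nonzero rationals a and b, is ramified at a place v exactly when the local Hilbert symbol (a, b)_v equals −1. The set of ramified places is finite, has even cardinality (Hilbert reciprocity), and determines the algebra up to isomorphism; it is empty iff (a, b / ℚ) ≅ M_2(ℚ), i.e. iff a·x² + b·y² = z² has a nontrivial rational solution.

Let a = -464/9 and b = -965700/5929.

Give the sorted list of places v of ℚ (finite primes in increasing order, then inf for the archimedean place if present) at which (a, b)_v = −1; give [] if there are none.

[2, 29, 37, inf]

Mod squares: a ≡ -29, b ≡ -1073. Check v ∈ {∞, 2, 3, 5, 7, 11, 29, 37}.
v=7: a=7^0·(≡6), b=7^-2·(≡3) mod 7; (6|7)=-1, (3|7)=-1; (−1)^{0·-2·3}·(-1)^-2·(-1)^0 = +1.
v=5: a=5^0·(≡4), b=5^2·(≡3) mod 5; (4|5)=+1, (3|5)=-1; (−1)^{0·2·2}·(+1)^2·(-1)^0 = +1.
v=2: v_2(a)=4, v_2(b)=2; units ≡ 3, 7 (mod 8); ε·ε+αω+βω = 1·1+4·0+2·1 ≡ 1  ⇒  (a,b)_2 = -1.
v=11: a=11^0·(≡1), b=11^-2·(≡9) mod 11; (1|11)=+1, (9|11)=+1; (−1)^{0·-2·5}·(+1)^-2·(+1)^0 = +1.
v=∞: -29 < 0 and -1073 < 0  ⇒  (a,b)_∞ = -1.
v=3: a=3^-2·(≡1), b=3^2·(≡1) mod 3; (1|3)=+1, (1|3)=+1; (−1)^{-2·2·1}·(+1)^2·(+1)^-2 = +1.
v=29: a=29^1·(≡24), b=29^1·(≡15) mod 29; (24|29)=+1, (15|29)=-1; (−1)^{1·1·14}·(+1)^1·(-1)^1 = -1.
v=37: a=37^0·(≡6), b=37^1·(≡23) mod 37; (6|37)=-1, (23|37)=-1; (−1)^{0·1·18}·(-1)^1·(-1)^0 = -1.
|Ram(-29, -1073)| = 4, even; anisotropic at {2, 29, 37, ∞}.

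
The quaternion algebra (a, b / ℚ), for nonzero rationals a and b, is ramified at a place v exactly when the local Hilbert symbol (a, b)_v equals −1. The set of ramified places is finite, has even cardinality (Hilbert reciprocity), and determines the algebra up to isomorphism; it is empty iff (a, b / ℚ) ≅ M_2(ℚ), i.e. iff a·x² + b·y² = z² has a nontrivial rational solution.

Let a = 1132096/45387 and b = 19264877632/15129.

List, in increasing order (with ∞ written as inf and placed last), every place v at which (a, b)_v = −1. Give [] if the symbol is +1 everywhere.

[7, 17]

Mod squares: a ≡ 3, b ≡ 17017. Check v ∈ {∞, 2, 3, 7, 11, 13, 17, 19, 41}.
v=11: a=11^0·(≡9), b=11^1·(≡2) mod 11; (9|11)=+1, (2|11)=-1; (−1)^{0·1·5}·(+1)^1·(-1)^0 = +1.
v=41: a=41^-2·(≡29), b=41^-2·(≡10) mod 41; (29|41)=-1, (10|41)=+1; (−1)^{-2·-2·20}·(-1)^-2·(+1)^-2 = +1.
v=7: a=7^2·(≡3), b=7^3·(≡4) mod 7; (3|7)=-1, (4|7)=+1; (−1)^{2·3·3}·(-1)^3·(+1)^2 = -1.
v=3: a=3^-3·(≡1), b=3^-2·(≡1) mod 3; (1|3)=+1, (1|3)=+1; (−1)^{-3·-2·1}·(+1)^-2·(+1)^-3 = +1.
v=2: v_2(a)=6, v_2(b)=6; units ≡ 3, 1 (mod 8); ε·ε+αω+βω = 1·0+6·0+6·1 ≡ 0  ⇒  (a,b)_2 = +1.
v=∞: 3 > 0 and 17017 > 0  ⇒  (a,b)_∞ = +1.
v=19: a=19^2·(≡14), b=19^2·(≡10) mod 19; (14|19)=-1, (10|19)=-1; (−1)^{2·2·9}·(-1)^2·(-1)^2 = +1.
v=17: a=17^0·(≡12), b=17^1·(≡13) mod 17; (12|17)=-1, (13|17)=+1; (−1)^{0·1·8}·(-1)^1·(+1)^0 = -1.
v=13: a=13^0·(≡1), b=13^1·(≡1) mod 13; (1|13)=+1, (1|13)=+1; (−1)^{0·1·6}·(+1)^1·(+1)^0 = +1.
Ram(3, 17017) = {7, 17}; no ℚ_7-point on the conic.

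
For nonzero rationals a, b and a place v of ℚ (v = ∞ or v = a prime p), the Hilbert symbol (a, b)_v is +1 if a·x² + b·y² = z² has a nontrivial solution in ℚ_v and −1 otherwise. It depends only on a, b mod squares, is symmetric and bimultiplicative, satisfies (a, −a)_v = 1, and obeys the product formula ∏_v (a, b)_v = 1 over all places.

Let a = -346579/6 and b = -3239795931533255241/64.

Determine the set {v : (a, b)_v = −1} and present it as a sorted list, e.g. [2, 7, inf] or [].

Mod squares: a ≡ -2079474, b ≡ -61161. Check v ∈ {∞, 2, 3, 7, 17, 19, 29, 37}.
v=3: a=3^-1·(≡1), b=3^3·(≡1) mod 3; (1|3)=+1, (1|3)=+1; (−1)^{-1·3·1}·(+1)^3·(+1)^-1 = -1.
v=∞: -2079474 < 0 and -61161 < 0  ⇒  (a,b)_∞ = -1.
v=29: a=29^1·(≡14), b=29^3·(≡14) mod 29; (14|29)=-1, (14|29)=-1; (−1)^{1·3·14}·(-1)^3·(-1)^1 = +1.
v=37: a=37^1·(≡36), b=37^3·(≡26) mod 37; (36|37)=+1, (26|37)=+1; (−1)^{1·3·18}·(+1)^3·(+1)^1 = +1.
v=17: a=17^1·(≡5), b=17^2·(≡3) mod 17; (5|17)=-1, (3|17)=-1; (−1)^{1·2·8}·(-1)^2·(-1)^1 = -1.
v=2: v_2(a)=-1, v_2(b)=-6; units ≡ 7, 7 (mod 8); ε·ε+αω+βω = 1·1+-1·0+-6·0 ≡ 1  ⇒  (a,b)_2 = -1.
v=19: a=19^1·(≡3), b=19^3·(≡9) mod 19; (3|19)=-1, (9|19)=+1; (−1)^{1·3·9}·(-1)^3·(+1)^1 = +1.
v=7: a=7^0·(≡2), b=7^2·(≡5) mod 7; (2|7)=+1, (5|7)=-1; (−1)^{0·2·3}·(+1)^2·(-1)^0 = +1.
Ram(-2079474, -61161) = {2, 3, 17, ∞}; no ℚ_2-point on the conic.

[2, 3, 17, inf]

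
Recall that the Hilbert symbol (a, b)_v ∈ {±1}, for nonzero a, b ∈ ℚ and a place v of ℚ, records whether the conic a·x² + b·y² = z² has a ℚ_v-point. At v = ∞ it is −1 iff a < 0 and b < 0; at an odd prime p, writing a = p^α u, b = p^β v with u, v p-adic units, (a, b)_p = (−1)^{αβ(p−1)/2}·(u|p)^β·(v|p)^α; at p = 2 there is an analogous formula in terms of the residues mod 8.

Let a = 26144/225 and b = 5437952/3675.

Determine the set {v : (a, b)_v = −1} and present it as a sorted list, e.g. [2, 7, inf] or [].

Mod squares: a ≡ 1634, b ≡ 63726. Check v ∈ {∞, 2, 3, 5, 7, 13, 19, 43}.
v=2: v_2(a)=5, v_2(b)=9; units ≡ 1, 7 (mod 8); ε·ε+αω+βω = 0·1+5·0+9·0 ≡ 0  ⇒  (a,b)_2 = +1.
v=43: a=43^1·(≡35), b=43^1·(≡28) mod 43; (35|43)=+1, (28|43)=-1; (−1)^{1·1·21}·(+1)^1·(-1)^1 = +1.
v=19: a=19^1·(≡10), b=19^1·(≡18) mod 19; (10|19)=-1, (18|19)=-1; (−1)^{1·1·9}·(-1)^1·(-1)^1 = -1.
v=5: a=5^-2·(≡1), b=5^-2·(≡1) mod 5; (1|5)=+1, (1|5)=+1; (−1)^{-2·-2·2}·(+1)^-2·(+1)^-2 = +1.
v=13: a=13^0·(≡10), b=13^1·(≡9) mod 13; (10|13)=+1, (9|13)=+1; (−1)^{0·1·6}·(+1)^1·(+1)^0 = +1.
v=3: a=3^-2·(≡2), b=3^-1·(≡2) mod 3; (2|3)=-1, (2|3)=-1; (−1)^{-2·-1·1}·(-1)^-1·(-1)^-2 = -1.
v=7: a=7^0·(≡6), b=7^-2·(≡6) mod 7; (6|7)=-1, (6|7)=-1; (−1)^{0·-2·3}·(-1)^-2·(-1)^0 = +1.
v=∞: 1634 > 0 and 63726 > 0  ⇒  (a,b)_∞ = +1.
Ram(1634, 63726) = {3, 19}; no ℚ_3-point on the conic.

[3, 19]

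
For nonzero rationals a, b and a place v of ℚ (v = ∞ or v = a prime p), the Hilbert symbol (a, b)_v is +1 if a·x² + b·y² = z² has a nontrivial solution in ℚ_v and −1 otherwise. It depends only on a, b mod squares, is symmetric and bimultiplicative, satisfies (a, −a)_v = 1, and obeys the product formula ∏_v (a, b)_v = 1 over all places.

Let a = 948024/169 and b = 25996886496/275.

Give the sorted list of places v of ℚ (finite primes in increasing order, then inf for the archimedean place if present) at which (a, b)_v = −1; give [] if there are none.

[2, 19]

Mod squares: a ≡ 2926, b ≡ 154. Check v ∈ {∞, 2, 3, 5, 7, 11, 13, 19}.
v=13: a=13^-2·(≡12), b=13^0·(≡11) mod 13; (12|13)=+1, (11|13)=-1; (−1)^{-2·0·6}·(+1)^0·(-1)^-2 = +1.
v=∞: 2926 > 0 and 154 > 0  ⇒  (a,b)_∞ = +1.
v=7: a=7^1·(≡3), b=7^3·(≡2) mod 7; (3|7)=-1, (2|7)=+1; (−1)^{1·3·3}·(-1)^3·(+1)^1 = +1.
v=11: a=11^1·(≡8), b=11^-1·(≡3) mod 11; (8|11)=-1, (3|11)=+1; (−1)^{1·-1·5}·(-1)^-1·(+1)^1 = +1.
v=2: v_2(a)=3, v_2(b)=5; units ≡ 7, 5 (mod 8); ε·ε+αω+βω = 1·0+3·1+5·0 ≡ 1  ⇒  (a,b)_2 = -1.
v=3: a=3^4·(≡1), b=3^8·(≡1) mod 3; (1|3)=+1, (1|3)=+1; (−1)^{4·8·1}·(+1)^8·(+1)^4 = +1.
v=19: a=19^1·(≡18), b=19^2·(≡15) mod 19; (18|19)=-1, (15|19)=-1; (−1)^{1·2·9}·(-1)^2·(-1)^1 = -1.
v=5: a=5^0·(≡1), b=5^-2·(≡1) mod 5; (1|5)=+1, (1|5)=+1; (−1)^{0·-2·2}·(+1)^-2·(+1)^0 = +1.
|Ram(2926, 154)| = 2, even; anisotropic at {2, 19}.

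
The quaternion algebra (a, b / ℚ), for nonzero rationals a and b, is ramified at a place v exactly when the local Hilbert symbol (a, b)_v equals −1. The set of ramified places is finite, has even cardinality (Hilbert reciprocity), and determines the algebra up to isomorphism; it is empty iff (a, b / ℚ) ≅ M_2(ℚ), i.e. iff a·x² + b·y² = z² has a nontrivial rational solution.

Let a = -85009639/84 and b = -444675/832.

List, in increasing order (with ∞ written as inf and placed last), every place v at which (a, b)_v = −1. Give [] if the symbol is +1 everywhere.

[3, 7, 17, inf]

(a, b) ≡ (-51051, -39) mod (ℚ^×)²; places V = {2, 3, 5, 7, 11, 13, 17, ∞}.
(a,b)_11: α=3, u≡9; β=2, v≡3 (mod 11); (9|11)=+1, (3|11)=+1; sign (−1)^0·+1^2·+1^3 = +1.
(a,b)_3: α=-1, u≡2; β=1, v≡2 (mod 3); (2|3)=-1, (2|3)=-1; sign (−1)^1·-1^1·-1^-1 = -1.
(a,b)_2: α=-2, β=-6; u≡5, v≡1 (mod 8); ε(u)ε(v)=0·0, αω(v)=-2·0, βω(u)=-6·1; sum ≡ 0  ⇒  +1.
(a,b)_7: α=-1, u≡4; β=2, v≡3 (mod 7); (4|7)=+1, (3|7)=-1; sign (−1)^0·+1^2·-1^-1 = -1.
(a,b)_17: α=3, u≡14; β=0, v≡6 (mod 17); (14|17)=-1, (6|17)=-1; sign (−1)^0·-1^0·-1^3 = -1.
(a,b)_13: α=1, u≡3; β=-1, v≡10 (mod 13); (3|13)=+1, (10|13)=+1; sign (−1)^0·+1^-1·+1^1 = +1.
(a,b)_5: α=0, u≡4; β=2, v≡4 (mod 5); (4|5)=+1, (4|5)=+1; sign (−1)^0·+1^2·+1^0 = +1.
(a,b)_∞: sgn(-51051)=−, sgn(-39)=−, so -1.
(-51051, -39 / ℚ) ramifies at {3, 7, 17, ∞}: a division algebra.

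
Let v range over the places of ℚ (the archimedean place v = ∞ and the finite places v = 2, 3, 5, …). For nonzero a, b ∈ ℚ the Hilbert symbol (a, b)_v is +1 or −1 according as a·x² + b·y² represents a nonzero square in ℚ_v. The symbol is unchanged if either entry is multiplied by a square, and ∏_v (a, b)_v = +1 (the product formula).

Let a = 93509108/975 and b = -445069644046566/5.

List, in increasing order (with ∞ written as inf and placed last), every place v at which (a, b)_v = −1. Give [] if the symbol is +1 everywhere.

[2, 3, 5, 7]

(a, b) ≡ (3003, -30) mod (ℚ^×)²; places V = {2, 3, 5, 7, 11, 13, 19, 29, ∞}.
(a,b)_∞: sgn(3003)=+, sgn(-30)=−, so +1.
(a,b)_3: α=-1, u≡2; β=1, v≡2 (mod 3); (2|3)=-1, (2|3)=-1; sign (−1)^1·-1^1·-1^-1 = -1.
(a,b)_2: α=2, β=1; u≡3, v≡1 (mod 8); ε(u)ε(v)=1·0, αω(v)=2·0, βω(u)=1·1; sum ≡ 1  ⇒  -1.
(a,b)_7: α=1, u≡4; β=4, v≡3 (mod 7); (4|7)=+1, (3|7)=-1; sign (−1)^0·+1^4·-1^1 = -1.
(a,b)_11: α=1, u≡4; β=2, v≡4 (mod 11); (4|11)=+1, (4|11)=+1; sign (−1)^0·+1^2·+1^1 = +1.
(a,b)_5: α=-2, u≡2; β=-1, v≡4 (mod 5); (2|5)=-1, (4|5)=+1; sign (−1)^0·-1^-1·+1^-2 = -1.
(a,b)_29: α=2, u≡13; β=4, v≡4 (mod 29); (13|29)=+1, (4|29)=+1; sign (−1)^0·+1^4·+1^2 = +1.
(a,b)_19: α=2, u≡16; β=2, v≡12 (mod 19); (16|19)=+1, (12|19)=-1; sign (−1)^0·+1^2·-1^2 = +1.
(a,b)_13: α=-1, u≡3; β=0, v≡4 (mod 13); (3|13)=+1, (4|13)=+1; sign (−1)^0·+1^0·+1^-1 = +1.
|Ram(3003, -30)| = 4, even; anisotropic at {2, 3, 5, 7}.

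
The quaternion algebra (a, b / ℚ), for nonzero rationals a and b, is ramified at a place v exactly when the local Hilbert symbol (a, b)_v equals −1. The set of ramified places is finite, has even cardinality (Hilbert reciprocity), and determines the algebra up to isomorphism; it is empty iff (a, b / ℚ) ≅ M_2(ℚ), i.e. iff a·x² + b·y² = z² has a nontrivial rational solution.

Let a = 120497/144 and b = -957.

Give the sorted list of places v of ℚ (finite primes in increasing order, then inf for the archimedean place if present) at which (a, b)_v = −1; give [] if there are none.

[3, 29]

(a, b) ≡ (713, -957) mod (ℚ^×)²; places V = {2, 3, 11, 13, 23, 29, 31, ∞}.
(a,b)_3: α=-2, u≡2; β=1, v≡2 (mod 3); (2|3)=-1, (2|3)=-1; sign (−1)^0·-1^1·-1^-2 = -1.
(a,b)_∞: sgn(713)=+, sgn(-957)=−, so +1.
(a,b)_23: α=1, u≡3; β=0, v≡9 (mod 23); (3|23)=+1, (9|23)=+1; sign (−1)^0·+1^0·+1^1 = +1.
(a,b)_29: α=0, u≡27; β=1, v≡25 (mod 29); (27|29)=-1, (25|29)=+1; sign (−1)^0·-1^1·+1^0 = -1.
(a,b)_13: α=2, u≡11; β=0, v≡5 (mod 13); (11|13)=-1, (5|13)=-1; sign (−1)^0·-1^0·-1^2 = +1.
(a,b)_31: α=1, u≡13; β=0, v≡4 (mod 31); (13|31)=-1, (4|31)=+1; sign (−1)^0·-1^0·+1^1 = +1.
(a,b)_11: α=0, u≡3; β=1, v≡1 (mod 11); (3|11)=+1, (1|11)=+1; sign (−1)^0·+1^1·+1^0 = +1.
(a,b)_2: α=-4, β=0; u≡1, v≡3 (mod 8); ε(u)ε(v)=0·1, αω(v)=-4·1, βω(u)=0·0; sum ≡ 0  ⇒  +1.
(713, -957 / ℚ) ramifies at {3, 29}: a division algebra.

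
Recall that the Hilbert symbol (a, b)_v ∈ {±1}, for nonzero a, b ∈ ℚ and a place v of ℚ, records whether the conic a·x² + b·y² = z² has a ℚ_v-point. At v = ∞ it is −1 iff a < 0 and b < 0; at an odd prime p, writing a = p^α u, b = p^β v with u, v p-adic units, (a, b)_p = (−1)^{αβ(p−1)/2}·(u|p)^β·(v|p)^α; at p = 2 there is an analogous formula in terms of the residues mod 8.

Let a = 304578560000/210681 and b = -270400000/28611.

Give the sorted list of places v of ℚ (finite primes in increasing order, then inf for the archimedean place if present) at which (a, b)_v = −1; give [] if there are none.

[2, 11]

Mod squares: a ≡ 11, b ≡ -110. Check v ∈ {∞, 2, 3, 5, 11, 13, 17}.
v=11: a=11^1·(≡1), b=11^-1·(≡4) mod 11; (1|11)=+1, (4|11)=+1; (−1)^{1·-1·5}·(+1)^-1·(+1)^1 = -1.
v=3: a=3^-6·(≡2), b=3^-2·(≡1) mod 3; (2|3)=-1, (1|3)=+1; (−1)^{-6·-2·1}·(-1)^-2·(+1)^-6 = +1.
v=13: a=13^2·(≡5), b=13^2·(≡6) mod 13; (5|13)=-1, (6|13)=-1; (−1)^{2·2·6}·(-1)^2·(-1)^2 = +1.
v=5: a=5^4·(≡1), b=5^5·(≡2) mod 5; (1|5)=+1, (2|5)=-1; (−1)^{4·5·2}·(+1)^5·(-1)^4 = +1.
v=2: v_2(a)=18, v_2(b)=9; units ≡ 3, 1 (mod 8); ε·ε+αω+βω = 1·0+18·0+9·1 ≡ 1  ⇒  (a,b)_2 = -1.
v=∞: 11 > 0 and -110 < 0  ⇒  (a,b)_∞ = +1.
v=17: a=17^-2·(≡14), b=17^-2·(≡2) mod 17; (14|17)=-1, (2|17)=+1; (−1)^{-2·-2·8}·(-1)^-2·(+1)^-2 = +1.
|Ram(11, -110)| = 2, even; anisotropic at {2, 11}.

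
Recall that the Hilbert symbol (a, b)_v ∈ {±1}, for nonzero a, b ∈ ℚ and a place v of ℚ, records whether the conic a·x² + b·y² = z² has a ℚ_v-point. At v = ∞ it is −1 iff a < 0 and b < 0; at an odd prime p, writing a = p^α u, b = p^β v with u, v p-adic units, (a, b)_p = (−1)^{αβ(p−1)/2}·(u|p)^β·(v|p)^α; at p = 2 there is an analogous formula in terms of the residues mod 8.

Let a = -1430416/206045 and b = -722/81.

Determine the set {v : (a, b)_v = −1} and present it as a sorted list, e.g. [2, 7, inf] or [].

[5, inf]

(a, b) ≡ (-5, -2) mod (ℚ^×)²; places V = {2, 3, 5, 7, 13, 19, 23, 29, ∞}.
(a,b)_13: α=2, u≡8; β=0, v≡2 (mod 13); (8|13)=-1, (2|13)=-1; sign (−1)^0·-1^0·-1^2 = +1.
(a,b)_19: α=0, u≡2; β=2, v≡11 (mod 19); (2|19)=-1, (11|19)=+1; sign (−1)^0·-1^2·+1^0 = +1.
(a,b)_5: α=-1, u≡1; β=0, v≡3 (mod 5); (1|5)=+1, (3|5)=-1; sign (−1)^0·+1^0·-1^-1 = -1.
(a,b)_23: α=2, u≡3; β=0, v≡5 (mod 23); (3|23)=+1, (5|23)=-1; sign (−1)^0·+1^0·-1^2 = +1.
(a,b)_3: α=0, u≡1; β=-4, v≡1 (mod 3); (1|3)=+1, (1|3)=+1; sign (−1)^0·+1^-4·+1^0 = +1.
(a,b)_∞: sgn(-5)=−, sgn(-2)=−, so -1.
(a,b)_29: α=-2, u≡23; β=0, v≡14 (mod 29); (23|29)=+1, (14|29)=-1; sign (−1)^0·+1^0·-1^-2 = +1.
(a,b)_2: α=4, β=1; u≡3, v≡7 (mod 8); ε(u)ε(v)=1·1, αω(v)=4·0, βω(u)=1·1; sum ≡ 0  ⇒  +1.
(a,b)_7: α=-2, u≡4; β=0, v≡5 (mod 7); (4|7)=+1, (5|7)=-1; sign (−1)^0·+1^0·-1^-2 = +1.
Ram(-5, -2) = {5, ∞}; no ℚ_5-point on the conic.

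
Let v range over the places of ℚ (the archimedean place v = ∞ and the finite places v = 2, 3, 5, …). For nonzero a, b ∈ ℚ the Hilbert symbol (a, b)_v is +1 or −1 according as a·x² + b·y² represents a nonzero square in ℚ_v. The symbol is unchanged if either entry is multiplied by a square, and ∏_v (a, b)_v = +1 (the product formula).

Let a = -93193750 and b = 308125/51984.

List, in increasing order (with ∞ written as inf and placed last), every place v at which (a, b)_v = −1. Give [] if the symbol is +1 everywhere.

[2, 5, 17, 29]

Mod squares: a ≡ -149110, b ≡ 493. Check v ∈ {∞, 2, 3, 5, 13, 17, 19, 29, 31, 37}.
v=37: a=37^1·(≡25), b=37^0·(≡11) mod 37; (25|37)=+1, (11|37)=+1; (−1)^{1·0·18}·(+1)^0·(+1)^1 = +1.
v=2: v_2(a)=1, v_2(b)=-4; units ≡ 5, 5 (mod 8); ε·ε+αω+βω = 0·0+1·1+-4·1 ≡ 1  ⇒  (a,b)_2 = -1.
v=19: a=19^0·(≡15), b=19^-2·(≡14) mod 19; (15|19)=-1, (14|19)=-1; (−1)^{0·-2·9}·(-1)^-2·(-1)^0 = +1.
v=3: a=3^0·(≡2), b=3^-2·(≡1) mod 3; (2|3)=-1, (1|3)=+1; (−1)^{0·-2·1}·(-1)^-2·(+1)^0 = +1.
v=5: a=5^5·(≡3), b=5^4·(≡2) mod 5; (3|5)=-1, (2|5)=-1; (−1)^{5·4·2}·(-1)^4·(-1)^5 = -1.
v=∞: -149110 < 0 and 493 > 0  ⇒  (a,b)_∞ = +1.
v=17: a=17^0·(≡12), b=17^1·(≡7) mod 17; (12|17)=-1, (7|17)=-1; (−1)^{0·1·8}·(-1)^1·(-1)^0 = -1.
v=31: a=31^1·(≡6), b=31^0·(≡5) mod 31; (6|31)=-1, (5|31)=+1; (−1)^{1·0·15}·(-1)^0·(+1)^1 = +1.
v=13: a=13^1·(≡9), b=13^0·(≡9) mod 13; (9|13)=+1, (9|13)=+1; (−1)^{1·0·6}·(+1)^0·(+1)^1 = +1.
v=29: a=29^0·(≡12), b=29^1·(≡17) mod 29; (12|29)=-1, (17|29)=-1; (−1)^{0·1·14}·(-1)^1·(-1)^0 = -1.
|Ram(-149110, 493)| = 4, even; anisotropic at {2, 5, 17, 29}.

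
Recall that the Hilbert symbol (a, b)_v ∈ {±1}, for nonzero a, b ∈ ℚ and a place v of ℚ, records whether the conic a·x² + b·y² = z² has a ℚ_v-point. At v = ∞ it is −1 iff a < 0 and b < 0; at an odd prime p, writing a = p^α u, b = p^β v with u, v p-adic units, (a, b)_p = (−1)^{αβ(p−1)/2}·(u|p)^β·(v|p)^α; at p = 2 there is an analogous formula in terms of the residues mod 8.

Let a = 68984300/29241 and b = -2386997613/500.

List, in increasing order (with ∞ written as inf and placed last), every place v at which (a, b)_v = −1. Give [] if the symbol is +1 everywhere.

(a, b) ≡ (2387, -223665) mod (ℚ^×)²; places V = {2, 3, 5, 7, 11, 13, 17, 19, 31, 37, ∞}.
(a,b)_37: α=0, u≡22; β=1, v≡20 (mod 37); (22|37)=-1, (20|37)=-1; sign (−1)^0·-1^1·-1^0 = -1.
(a,b)_11: α=1, u≡8; β=2, v≡3 (mod 11); (8|11)=-1, (3|11)=+1; sign (−1)^0·-1^2·+1^1 = +1.
(a,b)_17: α=2, u≡3; β=0, v≡9 (mod 17); (3|17)=-1, (9|17)=+1; sign (−1)^0·-1^0·+1^2 = +1.
(a,b)_2: α=2, β=-2; u≡3, v≡7 (mod 8); ε(u)ε(v)=1·1, αω(v)=2·0, βω(u)=-2·1; sum ≡ 1  ⇒  -1.
(a,b)_31: α=1, u≡15; β=1, v≡4 (mod 31); (15|31)=-1, (4|31)=+1; sign (−1)^1·-1^1·+1^1 = +1.
(a,b)_∞: sgn(2387)=+, sgn(-223665)=−, so +1.
(a,b)_5: α=2, u≡2; β=-3, v≡3 (mod 5); (2|5)=-1, (3|5)=-1; sign (−1)^0·-1^-3·-1^2 = -1.
(a,b)_19: α=-2, u≡10; β=0, v≡18 (mod 19); (10|19)=-1, (18|19)=-1; sign (−1)^0·-1^0·-1^-2 = +1.
(a,b)_3: α=-4, u≡2; β=3, v≡1 (mod 3); (2|3)=-1, (1|3)=+1; sign (−1)^0·-1^3·+1^-4 = -1.
(a,b)_7: α=1, u≡3; β=2, v≡3 (mod 7); (3|7)=-1, (3|7)=-1; sign (−1)^0·-1^2·-1^1 = -1.
(a,b)_13: α=0, u≡2; β=1, v≡6 (mod 13); (2|13)=-1, (6|13)=-1; sign (−1)^0·-1^1·-1^0 = -1.
Ram(2387, -223665) = {2, 3, 5, 7, 13, 37}; no ℚ_2-point on the conic.

[2, 3, 5, 7, 13, 37]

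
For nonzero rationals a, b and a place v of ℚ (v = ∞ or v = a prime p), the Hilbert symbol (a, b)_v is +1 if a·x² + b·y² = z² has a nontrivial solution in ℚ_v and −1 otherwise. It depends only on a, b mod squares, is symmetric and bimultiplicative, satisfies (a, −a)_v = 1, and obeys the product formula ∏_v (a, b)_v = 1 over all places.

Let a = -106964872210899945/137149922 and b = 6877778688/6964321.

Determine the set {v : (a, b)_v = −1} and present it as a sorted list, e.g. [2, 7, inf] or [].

[5, 19]

Mod squares: a ≡ -690, b ≡ 627. Check v ∈ {∞, 2, 3, 5, 7, 11, 13, 19, 23, 29, 37}.
v=2: v_2(a)=-1, v_2(b)=8; units ≡ 7, 3 (mod 8); ε·ε+αω+βω = 1·1+-1·1+8·0 ≡ 0  ⇒  (a,b)_2 = +1.
v=19: a=19^2·(≡18), b=19^1·(≡12) mod 19; (18|19)=-1, (12|19)=-1; (−1)^{2·1·9}·(-1)^1·(-1)^2 = -1.
v=13: a=13^-4·(≡1), b=13^-2·(≡12) mod 13; (1|13)=+1, (12|13)=+1; (−1)^{-4·-2·6}·(+1)^-2·(+1)^-4 = +1.
v=7: a=7^-4·(≡5), b=7^-2·(≡4) mod 7; (5|7)=-1, (4|7)=+1; (−1)^{-4·-2·3}·(-1)^-2·(+1)^-4 = +1.
v=3: a=3^5·(≡1), b=3^5·(≡2) mod 3; (1|3)=+1, (2|3)=-1; (−1)^{5·5·1}·(+1)^5·(-1)^5 = +1.
v=11: a=11^4·(≡9), b=11^1·(≡2) mod 11; (9|11)=+1, (2|11)=-1; (−1)^{4·1·5}·(+1)^1·(-1)^4 = +1.
v=∞: -690 < 0 and 627 > 0  ⇒  (a,b)_∞ = +1.
v=29: a=29^0·(≡7), b=29^-2·(≡26) mod 29; (7|29)=+1, (26|29)=-1; (−1)^{0·-2·14}·(+1)^-2·(-1)^0 = +1.
v=37: a=37^2·(≡18), b=37^0·(≡14) mod 37; (18|37)=-1, (14|37)=-1; (−1)^{2·0·18}·(-1)^0·(-1)^2 = +1.
v=5: a=5^1·(≡3), b=5^0·(≡3) mod 5; (3|5)=-1, (3|5)=-1; (−1)^{1·0·2}·(-1)^0·(-1)^1 = -1.
v=23: a=23^3·(≡1), b=23^2·(≡6) mod 23; (1|23)=+1, (6|23)=+1; (−1)^{3·2·11}·(+1)^2·(+1)^3 = +1.
|Ram(-690, 627)| = 2, even; anisotropic at {5, 19}.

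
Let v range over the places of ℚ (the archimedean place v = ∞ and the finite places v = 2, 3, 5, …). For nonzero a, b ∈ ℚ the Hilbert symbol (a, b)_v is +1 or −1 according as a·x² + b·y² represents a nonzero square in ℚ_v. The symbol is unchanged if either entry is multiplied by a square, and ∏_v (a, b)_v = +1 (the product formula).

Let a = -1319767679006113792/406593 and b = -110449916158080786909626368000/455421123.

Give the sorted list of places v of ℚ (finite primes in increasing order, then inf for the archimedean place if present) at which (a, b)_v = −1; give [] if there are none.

[2, inf]

Mod squares: a ≡ -174174, b ≡ -14790. Check v ∈ {∞, 2, 3, 5, 7, 11, 13, 17, 29, 37, 43}.
v=43: a=43^2·(≡19), b=43^0·(≡26) mod 43; (19|43)=-1, (26|43)=-1; (−1)^{2·0·21}·(-1)^0·(-1)^2 = +1.
v=∞: -174174 < 0 and -14790 < 0  ⇒  (a,b)_∞ = -1.
v=5: a=5^0·(≡1), b=5^3·(≡2) mod 5; (1|5)=+1, (2|5)=-1; (−1)^{0·3·2}·(+1)^3·(-1)^0 = +1.
v=13: a=13^5·(≡7), b=13^8·(≡4) mod 13; (7|13)=-1, (4|13)=+1; (−1)^{5·8·6}·(-1)^8·(+1)^5 = +1.
v=17: a=17^2·(≡2), b=17^5·(≡11) mod 17; (2|17)=+1, (11|17)=-1; (−1)^{2·5·8}·(+1)^5·(-1)^2 = +1.
v=11: a=11^-1·(≡6), b=11^0·(≡4) mod 11; (6|11)=-1, (4|11)=+1; (−1)^{-1·0·5}·(-1)^0·(+1)^-1 = +1.
v=2: v_2(a)=15, v_2(b)=29; units ≡ 1, 5 (mod 8); ε·ε+αω+βω = 0·0+15·1+29·0 ≡ 1  ⇒  (a,b)_2 = -1.
v=3: a=3^-3·(≡1), b=3^-5·(≡2) mod 3; (1|3)=+1, (2|3)=-1; (−1)^{-3·-5·1}·(+1)^-5·(-1)^-3 = +1.
v=37: a=37^-2·(≡24), b=37^-4·(≡30) mod 37; (24|37)=-1, (30|37)=+1; (−1)^{-2·-4·18}·(-1)^-4·(+1)^-2 = +1.
v=7: a=7^1·(≡6), b=7^2·(≡2) mod 7; (6|7)=-1, (2|7)=+1; (−1)^{1·2·3}·(-1)^2·(+1)^1 = +1.
v=29: a=29^1·(≡14), b=29^1·(≡19) mod 29; (14|29)=-1, (19|29)=-1; (−1)^{1·1·14}·(-1)^1·(-1)^1 = +1.
Ram(-174174, -14790) = {2, ∞}; no ℚ_2-point on the conic.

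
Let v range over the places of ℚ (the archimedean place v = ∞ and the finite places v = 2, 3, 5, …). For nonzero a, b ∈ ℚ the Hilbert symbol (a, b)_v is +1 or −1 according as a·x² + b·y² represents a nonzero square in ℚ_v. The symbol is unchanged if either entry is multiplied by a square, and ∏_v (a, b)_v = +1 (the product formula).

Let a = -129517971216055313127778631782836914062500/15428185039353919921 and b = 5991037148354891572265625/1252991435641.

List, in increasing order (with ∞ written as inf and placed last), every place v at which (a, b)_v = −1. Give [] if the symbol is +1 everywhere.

[17, 19]

(a, b) ≡ (-17, 96577) mod (ℚ^×)²; places V = {2, 3, 5, 11, 13, 17, 19, 23, 29, ∞}.
(a,b)_29: α=-6, u≡21; β=-4, v≡16 (mod 29); (21|29)=-1, (16|29)=+1; sign (−1)^0·-1^-4·+1^-6 = +1.
(a,b)_17: α=11, u≡8; β=7, v≡11 (mod 17); (8|17)=+1, (11|17)=-1; sign (−1)^0·+1^7·-1^11 = -1.
(a,b)_23: α=2, u≡13; β=1, v≡1 (mod 23); (13|23)=+1, (1|23)=+1; sign (−1)^0·+1^1·+1^2 = +1.
(a,b)_13: α=2, u≡1; β=1, v≡7 (mod 13); (1|13)=+1, (7|13)=-1; sign (−1)^0·+1^1·-1^2 = +1.
(a,b)_19: α=4, u≡2; β=3, v≡3 (mod 19); (2|19)=-1, (3|19)=-1; sign (−1)^0·-1^3·-1^4 = -1.
(a,b)_5: α=16, u≡3; β=10, v≡2 (mod 5); (3|5)=-1, (2|5)=-1; sign (−1)^0·-1^10·-1^16 = +1.
(a,b)_∞: sgn(-17)=−, sgn(96577)=+, so +1.
(a,b)_2: α=2, β=0; u≡7, v≡1 (mod 8); ε(u)ε(v)=1·0, αω(v)=2·0, βω(u)=0·0; sum ≡ 0  ⇒  +1.
(a,b)_11: α=-10, u≡3; β=-6, v≡8 (mod 11); (3|11)=+1, (8|11)=-1; sign (−1)^0·+1^-6·-1^-10 = +1.
(a,b)_3: α=12, u≡1; β=6, v≡1 (mod 3); (1|3)=+1, (1|3)=+1; sign (−1)^0·+1^6·+1^12 = +1.
Ram(-17, 96577) = {17, 19}; no ℚ_17-point on the conic.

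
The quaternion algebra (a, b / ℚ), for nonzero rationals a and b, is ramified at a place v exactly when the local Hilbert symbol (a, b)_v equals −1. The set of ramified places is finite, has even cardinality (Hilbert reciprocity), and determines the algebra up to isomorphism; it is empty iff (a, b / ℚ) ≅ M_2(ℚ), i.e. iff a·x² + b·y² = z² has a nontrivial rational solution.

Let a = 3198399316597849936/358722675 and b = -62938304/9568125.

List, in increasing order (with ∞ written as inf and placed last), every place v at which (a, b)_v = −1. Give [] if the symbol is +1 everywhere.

[3, 11, 23, 43]

(a, b) ≡ (620103, -231) mod (ℚ^×)²; places V = {2, 3, 5, 7, 11, 13, 19, 23, 43, ∞}.
(a,b)_19: α=1, u≡8; β=0, v≡7 (mod 19); (8|19)=-1, (7|19)=+1; sign (−1)^0·-1^0·+1^1 = +1.
(a,b)_11: α=3, u≡3; β=1, v≡5 (mod 11); (3|11)=+1, (5|11)=+1; sign (−1)^1·+1^1·+1^3 = -1.
(a,b)_43: α=1, u≡16; β=0, v≡29 (mod 43); (16|43)=+1, (29|43)=-1; sign (−1)^0·+1^0·-1^1 = -1.
(a,b)_5: α=-2, u≡3; β=-4, v≡4 (mod 5); (3|5)=-1, (4|5)=+1; sign (−1)^0·-1^-4·+1^-2 = +1.
(a,b)_7: α=0, u≡4; β=-1, v≡2 (mod 7); (4|7)=+1, (2|7)=+1; sign (−1)^0·+1^-1·+1^0 = +1.
(a,b)_23: α=5, u≡5; β=2, v≡21 (mod 23); (5|23)=-1, (21|23)=-1; sign (−1)^0·-1^2·-1^5 = -1.
(a,b)_∞: sgn(620103)=+, sgn(-231)=−, so +1.
(a,b)_3: α=-15, u≡1; β=-7, v≡1 (mod 3); (1|3)=+1, (1|3)=+1; sign (−1)^1·+1^-7·+1^-15 = -1.
(a,b)_13: α=4, u≡3; β=2, v≡1 (mod 13); (3|13)=+1, (1|13)=+1; sign (−1)^0·+1^2·+1^4 = +1.
(a,b)_2: α=4, β=6; u≡7, v≡1 (mod 8); ε(u)ε(v)=1·0, αω(v)=4·0, βω(u)=6·0; sum ≡ 0  ⇒  +1.
Ram(620103, -231) = {3, 11, 23, 43}; no ℚ_3-point on the conic.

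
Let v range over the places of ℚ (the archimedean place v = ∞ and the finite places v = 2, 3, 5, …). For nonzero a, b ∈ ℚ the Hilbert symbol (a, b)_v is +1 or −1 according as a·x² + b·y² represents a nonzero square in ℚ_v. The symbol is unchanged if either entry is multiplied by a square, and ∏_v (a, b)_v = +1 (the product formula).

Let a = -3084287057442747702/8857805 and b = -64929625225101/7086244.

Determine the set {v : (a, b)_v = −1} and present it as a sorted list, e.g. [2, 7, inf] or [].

(a, b) ≡ (-910, -29) mod (ℚ^×)²; places V = {2, 3, 5, 7, 11, 13, 29, ∞}.
(a,b)_3: α=10, u≡2; β=8, v≡1 (mod 3); (2|3)=-1, (1|3)=+1; sign (−1)^0·-1^8·+1^10 = +1.
(a,b)_5: α=-1, u≡3; β=0, v≡1 (mod 5); (3|5)=-1, (1|5)=+1; sign (−1)^0·-1^0·+1^-1 = +1.
(a,b)_7: α=5, u≡3; β=4, v≡3 (mod 7); (3|7)=-1, (3|7)=-1; sign (−1)^0·-1^4·-1^5 = -1.
(a,b)_13: α=3, u≡11; β=2, v≡4 (mod 13); (11|13)=-1, (4|13)=+1; sign (−1)^0·-1^2·+1^3 = +1.
(a,b)_29: α=4, u≡12; β=3, v≡28 (mod 29); (12|29)=-1, (28|29)=+1; sign (−1)^0·-1^3·+1^4 = -1.
(a,b)_11: α=-6, u≡3; β=-6, v≡3 (mod 11); (3|11)=+1, (3|11)=+1; sign (−1)^0·+1^-6·+1^-6 = +1.
(a,b)_∞: sgn(-910)=−, sgn(-29)=−, so -1.
(a,b)_2: α=1, β=-2; u≡1, v≡3 (mod 8); ε(u)ε(v)=0·1, αω(v)=1·1, βω(u)=-2·0; sum ≡ 1  ⇒  -1.
(-910, -29 / ℚ) ramifies at {2, 7, 29, ∞}: a division algebra.

[2, 7, 29, inf]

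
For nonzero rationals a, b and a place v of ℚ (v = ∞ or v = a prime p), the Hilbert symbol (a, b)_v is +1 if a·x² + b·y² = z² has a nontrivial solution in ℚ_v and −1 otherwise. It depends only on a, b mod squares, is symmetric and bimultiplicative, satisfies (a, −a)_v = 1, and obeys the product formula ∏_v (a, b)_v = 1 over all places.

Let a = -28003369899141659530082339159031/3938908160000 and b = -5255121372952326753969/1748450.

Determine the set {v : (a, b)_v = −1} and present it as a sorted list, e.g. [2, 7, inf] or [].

Mod squares: a ≡ -54901, b ≡ -537602. Check v ∈ {∞, 2, 3, 5, 7, 11, 13, 17, 23, 29, 31}.
v=13: a=13^4·(≡5), b=13^3·(≡3) mod 13; (5|13)=-1, (3|13)=+1; (−1)^{4·3·6}·(-1)^3·(+1)^4 = -1.
v=31: a=31^1·(≡11), b=31^1·(≡25) mod 31; (11|31)=-1, (25|31)=+1; (−1)^{1·1·15}·(-1)^1·(+1)^1 = +1.
v=29: a=29^10·(≡25), b=29^7·(≡23) mod 29; (25|29)=+1, (23|29)=+1; (−1)^{10·7·14}·(+1)^7·(+1)^10 = +1.
v=17: a=17^-2·(≡4), b=17^-2·(≡3) mod 17; (4|17)=+1, (3|17)=-1; (−1)^{-2·-2·8}·(+1)^-2·(-1)^-2 = +1.
v=5: a=5^-4·(≡4), b=5^-2·(≡2) mod 5; (4|5)=+1, (2|5)=-1; (−1)^{-4·-2·2}·(+1)^-2·(-1)^-4 = +1.
v=11: a=11^-3·(≡4), b=11^-2·(≡9) mod 11; (4|11)=+1, (9|11)=+1; (−1)^{-3·-2·5}·(+1)^-2·(+1)^-3 = +1.
v=3: a=3^4·(≡2), b=3^4·(≡1) mod 3; (2|3)=-1, (1|3)=+1; (−1)^{4·4·1}·(-1)^4·(+1)^4 = +1.
v=7: a=7^9·(≡2), b=7^4·(≡6) mod 7; (2|7)=+1, (6|7)=-1; (−1)^{9·4·3}·(+1)^4·(-1)^9 = -1.
v=2: v_2(a)=-14, v_2(b)=-1; units ≡ 3, 7 (mod 8); ε·ε+αω+βω = 1·1+-14·0+-1·1 ≡ 0  ⇒  (a,b)_2 = +1.
v=23: a=23^1·(≡7), b=23^1·(≡10) mod 23; (7|23)=-1, (10|23)=-1; (−1)^{1·1·11}·(-1)^1·(-1)^1 = -1.
v=∞: -54901 < 0 and -537602 < 0  ⇒  (a,b)_∞ = -1.
(-54901, -537602 / ℚ) ramifies at {7, 13, 23, ∞}: a division algebra.

[7, 13, 23, inf]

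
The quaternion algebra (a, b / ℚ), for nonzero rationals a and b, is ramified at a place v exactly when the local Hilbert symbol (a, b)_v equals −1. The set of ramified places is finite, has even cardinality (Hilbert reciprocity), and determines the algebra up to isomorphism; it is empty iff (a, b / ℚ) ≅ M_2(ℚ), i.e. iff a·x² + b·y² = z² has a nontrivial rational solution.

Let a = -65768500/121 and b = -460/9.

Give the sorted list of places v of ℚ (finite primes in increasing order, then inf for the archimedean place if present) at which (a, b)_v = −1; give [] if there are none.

(a, b) ≡ (-657685, -115) mod (ℚ^×)²; places V = {2, 3, 5, 7, 11, 19, 23, 43, ∞}.
(a,b)_3: α=0, u≡2; β=-2, v≡2 (mod 3); (2|3)=-1, (2|3)=-1; sign (−1)^0·-1^-2·-1^0 = +1.
(a,b)_5: α=3, u≡2; β=1, v≡2 (mod 5); (2|5)=-1, (2|5)=-1; sign (−1)^0·-1^1·-1^3 = +1.
(a,b)_2: α=2, β=2; u≡3, v≡5 (mod 8); ε(u)ε(v)=1·0, αω(v)=2·1, βω(u)=2·1; sum ≡ 0  ⇒  +1.
(a,b)_19: α=1, u≡13; β=0, v≡8 (mod 19); (13|19)=-1, (8|19)=-1; sign (−1)^0·-1^0·-1^1 = -1.
(a,b)_23: α=1, u≡15; β=1, v≡8 (mod 23); (15|23)=-1, (8|23)=+1; sign (−1)^1·-1^1·+1^1 = +1.
(a,b)_7: α=1, u≡6; β=0, v≡1 (mod 7); (6|7)=-1, (1|7)=+1; sign (−1)^0·-1^0·+1^1 = +1.
(a,b)_43: α=1, u≡31; β=0, v≡11 (mod 43); (31|43)=+1, (11|43)=+1; sign (−1)^0·+1^0·+1^1 = +1.
(a,b)_∞: sgn(-657685)=−, sgn(-115)=−, so -1.
(a,b)_11: α=-2, u≡5; β=0, v≡10 (mod 11); (5|11)=+1, (10|11)=-1; sign (−1)^0·+1^0·-1^-2 = +1.
Ram(-657685, -115) = {19, ∞}; no ℚ_19-point on the conic.

[19, inf]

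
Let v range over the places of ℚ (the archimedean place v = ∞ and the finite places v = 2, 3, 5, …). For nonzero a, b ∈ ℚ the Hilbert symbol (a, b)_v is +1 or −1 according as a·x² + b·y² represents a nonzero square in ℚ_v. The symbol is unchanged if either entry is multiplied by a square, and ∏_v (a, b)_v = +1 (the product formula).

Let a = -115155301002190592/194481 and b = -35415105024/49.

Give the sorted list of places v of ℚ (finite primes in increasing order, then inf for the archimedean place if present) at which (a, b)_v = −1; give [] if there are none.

(a, b) ≡ (-143, -1326) mod (ℚ^×)²; places V = {2, 3, 7, 11, 13, 17, 19, ∞}.
(a,b)_∞: sgn(-143)=−, sgn(-1326)=−, so -1.
(a,b)_19: α=4, u≡1; β=2, v≡1 (mod 19); (1|19)=+1, (1|19)=+1; sign (−1)^0·+1^2·+1^4 = +1.
(a,b)_2: α=8, β=9; u≡1, v≡1 (mod 8); ε(u)ε(v)=0·0, αω(v)=8·0, βω(u)=9·0; sum ≡ 0  ⇒  +1.
(a,b)_17: α=6, u≡7; β=3, v≡3 (mod 17); (7|17)=-1, (3|17)=-1; sign (−1)^0·-1^3·-1^6 = -1.
(a,b)_13: α=1, u≡6; β=1, v≡2 (mod 13); (6|13)=-1, (2|13)=-1; sign (−1)^0·-1^1·-1^1 = +1.
(a,b)_3: α=-4, u≡1; β=1, v≡2 (mod 3); (1|3)=+1, (2|3)=-1; sign (−1)^0·+1^1·-1^-4 = +1.
(a,b)_7: α=-4, u≡1; β=-2, v≡2 (mod 7); (1|7)=+1, (2|7)=+1; sign (−1)^0·+1^-2·+1^-4 = +1.
(a,b)_11: α=1, u≡1; β=0, v≡4 (mod 11); (1|11)=+1, (4|11)=+1; sign (−1)^0·+1^0·+1^1 = +1.
Ram(-143, -1326) = {17, ∞}; no ℚ_17-point on the conic.

[17, inf]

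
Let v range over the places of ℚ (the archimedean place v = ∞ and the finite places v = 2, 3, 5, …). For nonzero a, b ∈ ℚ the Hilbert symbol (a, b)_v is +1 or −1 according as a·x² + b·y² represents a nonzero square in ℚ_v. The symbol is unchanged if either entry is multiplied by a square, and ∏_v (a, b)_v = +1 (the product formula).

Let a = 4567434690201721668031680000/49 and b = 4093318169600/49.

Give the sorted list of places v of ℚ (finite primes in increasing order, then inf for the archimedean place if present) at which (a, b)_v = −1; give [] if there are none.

[3, 29]

Mod squares: a ≡ 124062, b ≡ 159895241. Check v ∈ {∞, 2, 3, 5, 7, 11, 19, 23, 29, 31, 37}.
v=37: a=37^2·(≡33), b=37^1·(≡11) mod 37; (33|37)=+1, (11|37)=+1; (−1)^{2·1·18}·(+1)^1·(+1)^2 = +1.
v=7: a=7^-2·(≡1), b=7^-2·(≡2) mod 7; (1|7)=+1, (2|7)=+1; (−1)^{-2·-2·3}·(+1)^-2·(+1)^-2 = +1.
v=5: a=5^4·(≡2), b=5^2·(≡1) mod 5; (2|5)=-1, (1|5)=+1; (−1)^{4·2·2}·(-1)^2·(+1)^4 = +1.
v=2: v_2(a)=9, v_2(b)=10; units ≡ 7, 1 (mod 8); ε·ε+αω+βω = 1·0+9·0+10·0 ≡ 0  ⇒  (a,b)_2 = +1.
v=∞: 124062 > 0 and 159895241 > 0  ⇒  (a,b)_∞ = +1.
v=11: a=11^2·(≡5), b=11^1·(≡4) mod 11; (5|11)=+1, (4|11)=+1; (−1)^{2·1·5}·(+1)^1·(+1)^2 = +1.
v=3: a=3^3·(≡2), b=3^0·(≡2) mod 3; (2|3)=-1, (2|3)=-1; (−1)^{3·0·1}·(-1)^0·(-1)^3 = -1.
v=29: a=29^3·(≡2), b=29^1·(≡16) mod 29; (2|29)=-1, (16|29)=+1; (−1)^{3·1·14}·(-1)^1·(+1)^3 = -1.
v=31: a=31^3·(≡26), b=31^1·(≡8) mod 31; (26|31)=-1, (8|31)=+1; (−1)^{3·1·15}·(-1)^1·(+1)^3 = +1.
v=19: a=19^2·(≡17), b=19^1·(≡3) mod 19; (17|19)=+1, (3|19)=-1; (−1)^{2·1·9}·(+1)^1·(-1)^2 = +1.
v=23: a=23^3·(≡6), b=23^1·(≡11) mod 23; (6|23)=+1, (11|23)=-1; (−1)^{3·1·11}·(+1)^1·(-1)^3 = +1.
|Ram(124062, 159895241)| = 2, even; anisotropic at {3, 29}.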